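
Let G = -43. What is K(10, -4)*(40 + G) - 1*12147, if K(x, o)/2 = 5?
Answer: -12177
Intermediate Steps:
K(x, o) = 10 (K(x, o) = 2*5 = 10)
K(10, -4)*(40 + G) - 1*12147 = 10*(40 - 43) - 1*12147 = 10*(-3) - 12147 = -30 - 12147 = -12177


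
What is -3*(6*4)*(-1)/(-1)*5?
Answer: -360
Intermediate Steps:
-3*(6*4)*(-1)/(-1)*5 = -3*24*(-1)*(-1)*5 = -(-72)*(-1)*5 = -3*24*5 = -72*5 = -360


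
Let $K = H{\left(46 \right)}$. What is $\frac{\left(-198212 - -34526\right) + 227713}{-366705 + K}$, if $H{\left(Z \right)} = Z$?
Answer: $- \frac{64027}{366659} \approx -0.17462$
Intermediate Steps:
$K = 46$
$\frac{\left(-198212 - -34526\right) + 227713}{-366705 + K} = \frac{\left(-198212 - -34526\right) + 227713}{-366705 + 46} = \frac{\left(-198212 + 34526\right) + 227713}{-366659} = \left(-163686 + 227713\right) \left(- \frac{1}{366659}\right) = 64027 \left(- \frac{1}{366659}\right) = - \frac{64027}{366659}$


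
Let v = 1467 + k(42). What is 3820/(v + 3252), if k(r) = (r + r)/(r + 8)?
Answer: 95500/118017 ≈ 0.80921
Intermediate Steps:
k(r) = 2*r/(8 + r) (k(r) = (2*r)/(8 + r) = 2*r/(8 + r))
v = 36717/25 (v = 1467 + 2*42/(8 + 42) = 1467 + 2*42/50 = 1467 + 2*42*(1/50) = 1467 + 42/25 = 36717/25 ≈ 1468.7)
3820/(v + 3252) = 3820/(36717/25 + 3252) = 3820/(118017/25) = 3820*(25/118017) = 95500/118017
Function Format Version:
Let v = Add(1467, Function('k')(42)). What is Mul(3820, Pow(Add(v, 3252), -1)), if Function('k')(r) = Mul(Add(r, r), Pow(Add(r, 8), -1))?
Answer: Rational(95500, 118017) ≈ 0.80921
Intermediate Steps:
Function('k')(r) = Mul(2, r, Pow(Add(8, r), -1)) (Function('k')(r) = Mul(Mul(2, r), Pow(Add(8, r), -1)) = Mul(2, r, Pow(Add(8, r), -1)))
v = Rational(36717, 25) (v = Add(1467, Mul(2, 42, Pow(Add(8, 42), -1))) = Add(1467, Mul(2, 42, Pow(50, -1))) = Add(1467, Mul(2, 42, Rational(1, 50))) = Add(1467, Rational(42, 25)) = Rational(36717, 25) ≈ 1468.7)
Mul(3820, Pow(Add(v, 3252), -1)) = Mul(3820, Pow(Add(Rational(36717, 25), 3252), -1)) = Mul(3820, Pow(Rational(118017, 25), -1)) = Mul(3820, Rational(25, 118017)) = Rational(95500, 118017)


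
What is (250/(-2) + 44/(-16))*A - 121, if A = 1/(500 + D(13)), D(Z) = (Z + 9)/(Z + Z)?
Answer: -3157967/26044 ≈ -121.26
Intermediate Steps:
D(Z) = (9 + Z)/(2*Z) (D(Z) = (9 + Z)/((2*Z)) = (9 + Z)*(1/(2*Z)) = (9 + Z)/(2*Z))
A = 13/6511 (A = 1/(500 + (1/2)*(9 + 13)/13) = 1/(500 + (1/2)*(1/13)*22) = 1/(500 + 11/13) = 1/(6511/13) = 13/6511 ≈ 0.0019966)
(250/(-2) + 44/(-16))*A - 121 = (250/(-2) + 44/(-16))*(13/6511) - 121 = (250*(-1/2) + 44*(-1/16))*(13/6511) - 121 = (-125 - 11/4)*(13/6511) - 121 = -511/4*13/6511 - 121 = -6643/26044 - 121 = -3157967/26044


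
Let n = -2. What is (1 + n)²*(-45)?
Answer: -45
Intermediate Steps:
(1 + n)²*(-45) = (1 - 2)²*(-45) = (-1)²*(-45) = 1*(-45) = -45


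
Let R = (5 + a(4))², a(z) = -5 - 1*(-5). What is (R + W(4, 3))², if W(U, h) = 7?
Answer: 1024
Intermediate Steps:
a(z) = 0 (a(z) = -5 + 5 = 0)
R = 25 (R = (5 + 0)² = 5² = 25)
(R + W(4, 3))² = (25 + 7)² = 32² = 1024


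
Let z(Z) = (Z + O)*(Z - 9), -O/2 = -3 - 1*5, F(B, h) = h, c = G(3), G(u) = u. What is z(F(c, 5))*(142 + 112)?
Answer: -21336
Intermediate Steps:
c = 3
O = 16 (O = -2*(-3 - 1*5) = -2*(-3 - 5) = -2*(-8) = 16)
z(Z) = (-9 + Z)*(16 + Z) (z(Z) = (Z + 16)*(Z - 9) = (16 + Z)*(-9 + Z) = (-9 + Z)*(16 + Z))
z(F(c, 5))*(142 + 112) = (-144 + 5² + 7*5)*(142 + 112) = (-144 + 25 + 35)*254 = -84*254 = -21336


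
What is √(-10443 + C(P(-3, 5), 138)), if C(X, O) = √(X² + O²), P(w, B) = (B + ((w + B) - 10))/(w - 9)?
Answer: √(-41772 + √304705)/2 ≈ 101.51*I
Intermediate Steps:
P(w, B) = (-10 + w + 2*B)/(-9 + w) (P(w, B) = (B + ((B + w) - 10))/(-9 + w) = (B + (-10 + B + w))/(-9 + w) = (-10 + w + 2*B)/(-9 + w))
C(X, O) = √(O² + X²)
√(-10443 + C(P(-3, 5), 138)) = √(-10443 + √(138² + ((-10 - 3 + 2*5)/(-9 - 3))²)) = √(-10443 + √(19044 + ((-10 - 3 + 10)/(-12))²)) = √(-10443 + √(19044 + (-1/12*(-3))²)) = √(-10443 + √(19044 + (¼)²)) = √(-10443 + √(19044 + 1/16)) = √(-10443 + √(304705/16)) = √(-10443 + √304705/4)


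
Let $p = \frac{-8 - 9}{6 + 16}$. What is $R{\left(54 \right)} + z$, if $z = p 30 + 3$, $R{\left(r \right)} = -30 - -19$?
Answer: $- \frac{343}{11} \approx -31.182$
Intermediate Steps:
$R{\left(r \right)} = -11$ ($R{\left(r \right)} = -30 + 19 = -11$)
$p = - \frac{17}{22} \approx -0.77273$
$z = - \frac{222}{11}$ ($z = \left(- \frac{17}{22}\right) 30 + 3 = - \frac{255}{11} + 3 = - \frac{222}{11} \approx -20.182$)
$R{\left(54 \right)} + z = -11 - \frac{222}{11} = - \frac{343}{11}$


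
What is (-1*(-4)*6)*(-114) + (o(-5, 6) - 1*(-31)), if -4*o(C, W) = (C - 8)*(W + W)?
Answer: -2666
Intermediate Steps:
o(C, W) = -W*(-8 + C)/2 (o(C, W) = -(C - 8)*(W + W)/4 = -(-8 + C)*2*W/4 = -W*(-8 + C)/2)
(-1*(-4)*6)*(-114) + (o(-5, 6) - 1*(-31)) = (-1*(-4)*6)*(-114) + ((½)*6*(8 - 1*(-5)) - 1*(-31)) = (4*6)*(-114) + ((½)*6*(8 + 5) + 31) = 24*(-114) + ((½)*6*13 + 31) = -2736 + (39 + 31) = -2736 + 70 = -2666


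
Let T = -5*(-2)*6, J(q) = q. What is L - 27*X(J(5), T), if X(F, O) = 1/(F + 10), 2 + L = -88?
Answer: -459/5 ≈ -91.800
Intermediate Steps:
T = 60 (T = 10*6 = 60)
L = -90 (L = -2 - 88 = -90)
X(F, O) = 1/(10 + F)
L - 27*X(J(5), T) = -90 - 27/(10 + 5) = -90 - 27/15 = -90 - 27*1/15 = -90 - 9/5 = -459/5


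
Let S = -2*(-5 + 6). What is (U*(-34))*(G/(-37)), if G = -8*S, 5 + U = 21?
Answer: 8704/37 ≈ 235.24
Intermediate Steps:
U = 16 (U = -5 + 21 = 16)
S = -2 (S = -2*1 = -2)
G = 16 (G = -8*(-2) = 16)
(U*(-34))*(G/(-37)) = (16*(-34))*(16/(-37)) = -8704*(-1)/37 = -544*(-16/37) = 8704/37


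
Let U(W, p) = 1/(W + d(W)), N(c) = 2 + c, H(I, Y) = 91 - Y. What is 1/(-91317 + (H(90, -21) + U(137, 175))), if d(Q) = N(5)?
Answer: -144/13133519 ≈ -1.0964e-5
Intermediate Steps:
d(Q) = 7 (d(Q) = 2 + 5 = 7)
U(W, p) = 1/(7 + W) (U(W, p) = 1/(W + 7) = 1/(7 + W))
1/(-91317 + (H(90, -21) + U(137, 175))) = 1/(-91317 + ((91 - 1*(-21)) + 1/(7 + 137))) = 1/(-91317 + ((91 + 21) + 1/144)) = 1/(-91317 + (112 + 1/144)) = 1/(-91317 + 16129/144) = 1/(-13133519/144) = -144/13133519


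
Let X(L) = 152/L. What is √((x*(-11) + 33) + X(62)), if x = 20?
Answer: I*√177351/31 ≈ 13.585*I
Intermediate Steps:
√((x*(-11) + 33) + X(62)) = √((20*(-11) + 33) + 152/62) = √((-220 + 33) + 152*(1/62)) = √(-187 + 76/31) = √(-5721/31) = I*√177351/31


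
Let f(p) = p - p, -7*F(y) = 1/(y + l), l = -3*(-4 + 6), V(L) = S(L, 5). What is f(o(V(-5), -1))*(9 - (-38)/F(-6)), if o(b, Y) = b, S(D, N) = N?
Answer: 0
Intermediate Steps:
V(L) = 5
l = -6 (l = -3*2 = -6)
F(y) = -1/(7*(-6 + y)) (F(y) = -1/(7*(y - 6)) = -1/(7*(-6 + y)))
f(p) = 0
f(o(V(-5), -1))*(9 - (-38)/F(-6)) = 0*(9 - (-38)/((-1/(-42 + 7*(-6))))) = 0*(9 - (-38)/((-1/(-42 - 42)))) = 0*(9 - (-38)/((-1/(-84)))) = 0*(9 - (-38)/((-1*(-1/84)))) = 0*(9 - (-38)/1/84) = 0*(9 - (-38)*84) = 0*(9 - 1*(-3192)) = 0*(9 + 3192) = 0*3201 = 0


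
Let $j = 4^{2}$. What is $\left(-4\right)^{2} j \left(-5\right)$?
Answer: $-1280$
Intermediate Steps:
$j = 16$
$\left(-4\right)^{2} j \left(-5\right) = \left(-4\right)^{2} \cdot 16 \left(-5\right) = 16 \cdot 16 \left(-5\right) = 256 \left(-5\right) = -1280$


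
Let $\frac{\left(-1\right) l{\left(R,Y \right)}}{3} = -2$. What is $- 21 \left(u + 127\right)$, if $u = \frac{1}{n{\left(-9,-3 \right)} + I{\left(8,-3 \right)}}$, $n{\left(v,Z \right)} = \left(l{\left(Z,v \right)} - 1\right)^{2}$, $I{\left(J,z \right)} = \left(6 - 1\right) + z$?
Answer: $- \frac{24010}{9} \approx -2667.8$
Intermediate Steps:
$I{\left(J,z \right)} = 5 + z$
$l{\left(R,Y \right)} = 6$ ($l{\left(R,Y \right)} = \left(-3\right) \left(-2\right) = 6$)
$n{\left(v,Z \right)} = 25$ ($n{\left(v,Z \right)} = \left(6 - 1\right)^{2} = 5^{2} = 25$)
$u = \frac{1}{27}$ ($u = \frac{1}{25 + \left(5 - 3\right)} = \frac{1}{25 + 2} = \frac{1}{27} \approx 0.037037$)
$- 21 \left(u + 127\right) = - 21 \left(\frac{1}{27} + 127\right) = \left(-21\right) \frac{3430}{27} = - \frac{24010}{9}$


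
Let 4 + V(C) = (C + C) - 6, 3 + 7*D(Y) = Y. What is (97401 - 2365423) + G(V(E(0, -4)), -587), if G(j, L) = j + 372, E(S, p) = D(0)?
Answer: -15873626/7 ≈ -2.2677e+6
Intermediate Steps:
D(Y) = -3/7 + Y/7
E(S, p) = -3/7 (E(S, p) = -3/7 + (⅐)*0 = -3/7 + 0 = -3/7)
V(C) = -10 + 2*C (V(C) = -4 + ((C + C) - 6) = -4 + (2*C - 6) = -4 + (-6 + 2*C) = -10 + 2*C)
G(j, L) = 372 + j
(97401 - 2365423) + G(V(E(0, -4)), -587) = (97401 - 2365423) + (372 + (-10 + 2*(-3/7))) = -2268022 + (372 + (-10 - 6/7)) = -2268022 + (372 - 76/7) = -2268022 + 2528/7 = -15873626/7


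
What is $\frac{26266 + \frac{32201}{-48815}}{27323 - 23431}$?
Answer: $\frac{14089479}{2087780} \approx 6.7485$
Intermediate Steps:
$\frac{26266 + \frac{32201}{-48815}}{27323 - 23431} = \frac{26266 + 32201 \left(- \frac{1}{48815}\right)}{3892} = \left(26266 - \frac{2477}{3755}\right) \frac{1}{3892} = \frac{98626353}{3755} \cdot \frac{1}{3892} = \frac{14089479}{2087780}$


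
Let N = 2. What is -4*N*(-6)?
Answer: 48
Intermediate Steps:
-4*N*(-6) = -4*2*(-6) = -8*(-6) = 48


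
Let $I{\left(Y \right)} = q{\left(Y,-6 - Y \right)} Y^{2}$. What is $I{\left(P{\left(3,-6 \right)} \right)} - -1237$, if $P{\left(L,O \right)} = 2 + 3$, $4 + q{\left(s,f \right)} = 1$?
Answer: $1162$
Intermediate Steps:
$q{\left(s,f \right)} = -3$ ($q{\left(s,f \right)} = -4 + 1 = -3$)
$P{\left(L,O \right)} = 5$
$I{\left(Y \right)} = - 3 Y^{2}$
$I{\left(P{\left(3,-6 \right)} \right)} - -1237 = - 3 \cdot 5^{2} - -1237 = \left(-3\right) 25 + 1237 = -75 + 1237 = 1162$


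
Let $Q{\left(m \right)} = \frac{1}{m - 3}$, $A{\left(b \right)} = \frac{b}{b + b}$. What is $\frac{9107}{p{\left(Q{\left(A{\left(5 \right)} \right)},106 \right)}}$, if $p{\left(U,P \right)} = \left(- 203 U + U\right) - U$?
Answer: $\frac{6505}{58} \approx 112.16$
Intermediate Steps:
$A{\left(b \right)} = \frac{1}{2}$ ($A{\left(b \right)} = \frac{b}{2 b} = b \frac{1}{2 b} = \frac{1}{2}$)
$Q{\left(m \right)} = \frac{1}{-3 + m}$
$p{\left(U,P \right)} = - 203 U$ ($p{\left(U,P \right)} = - 202 U - U = - 203 U$)
$\frac{9107}{p{\left(Q{\left(A{\left(5 \right)} \right)},106 \right)}} = \frac{9107}{\left(-203\right) \frac{1}{-3 + \frac{1}{2}}} = \frac{9107}{\left(-203\right) \frac{1}{- \frac{5}{2}}} = \frac{9107}{\left(-203\right) \left(- \frac{2}{5}\right)} = \frac{9107}{\frac{406}{5}} = 9107 \cdot \frac{5}{406} = \frac{6505}{58}$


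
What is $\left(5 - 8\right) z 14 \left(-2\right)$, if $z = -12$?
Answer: $-1008$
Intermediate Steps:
$\left(5 - 8\right) z 14 \left(-2\right) = \left(5 - 8\right) \left(-12\right) 14 \left(-2\right) = - 3 \left(\left(-168\right) \left(-2\right)\right) = \left(-3\right) 336 = -1008$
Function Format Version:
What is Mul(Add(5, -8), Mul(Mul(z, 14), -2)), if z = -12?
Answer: -1008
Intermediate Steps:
Mul(Add(5, -8), Mul(Mul(z, 14), -2)) = Mul(Add(5, -8), Mul(Mul(-12, 14), -2)) = Mul(-3, Mul(-168, -2)) = Mul(-3, 336) = -1008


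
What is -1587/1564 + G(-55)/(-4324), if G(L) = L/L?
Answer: -37303/36754 ≈ -1.0149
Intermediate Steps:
G(L) = 1
-1587/1564 + G(-55)/(-4324) = -1587/1564 + 1/(-4324) = -1587*1/1564 + 1*(-1/4324) = -69/68 - 1/4324 = -37303/36754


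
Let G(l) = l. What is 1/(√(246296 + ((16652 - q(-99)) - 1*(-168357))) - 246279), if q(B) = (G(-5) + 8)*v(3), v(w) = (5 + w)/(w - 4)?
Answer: -246279/60652914512 - √431329/60652914512 ≈ -4.0713e-6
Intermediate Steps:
v(w) = (5 + w)/(-4 + w)
q(B) = -24 (q(B) = (-5 + 8)*((5 + 3)/(-4 + 3)) = 3*(8/(-1)) = 3*(-1*8) = 3*(-8) = -24)
1/(√(246296 + ((16652 - q(-99)) - 1*(-168357))) - 246279) = 1/(√(246296 + ((16652 - 1*(-24)) - 1*(-168357))) - 246279) = 1/(√(246296 + ((16652 + 24) + 168357)) - 246279) = 1/(√(246296 + (16676 + 168357)) - 246279) = 1/(√(246296 + 185033) - 246279) = 1/(√431329 - 246279) = 1/(-246279 + √431329)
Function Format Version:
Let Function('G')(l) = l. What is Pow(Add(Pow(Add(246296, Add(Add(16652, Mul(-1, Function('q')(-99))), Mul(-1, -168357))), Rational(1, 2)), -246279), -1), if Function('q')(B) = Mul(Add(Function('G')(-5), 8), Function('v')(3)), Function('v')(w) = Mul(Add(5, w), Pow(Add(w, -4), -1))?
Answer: Add(Rational(-246279, 60652914512), Mul(Rational(-1, 60652914512), Pow(431329, Rational(1, 2)))) ≈ -4.0713e-6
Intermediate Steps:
Function('v')(w) = Mul(Pow(Add(-4, w), -1), Add(5, w)) (Function('v')(w) = Mul(Add(5, w), Pow(Add(-4, w), -1)) = Mul(Pow(Add(-4, w), -1), Add(5, w)))
Function('q')(B) = -24 (Function('q')(B) = Mul(Add(-5, 8), Mul(Pow(Add(-4, 3), -1), Add(5, 3))) = Mul(3, Mul(Pow(-1, -1), 8)) = Mul(3, Mul(-1, 8)) = Mul(3, -8) = -24)
Pow(Add(Pow(Add(246296, Add(Add(16652, Mul(-1, Function('q')(-99))), Mul(-1, -168357))), Rational(1, 2)), -246279), -1) = Pow(Add(Pow(Add(246296, Add(Add(16652, Mul(-1, -24)), Mul(-1, -168357))), Rational(1, 2)), -246279), -1) = Pow(Add(Pow(Add(246296, Add(Add(16652, 24), 168357)), Rational(1, 2)), -246279), -1) = Pow(Add(Pow(Add(246296, Add(16676, 168357)), Rational(1, 2)), -246279), -1) = Pow(Add(Pow(Add(246296, 185033), Rational(1, 2)), -246279), -1) = Pow(Add(Pow(431329, Rational(1, 2)), -246279), -1) = Pow(Add(-246279, Pow(431329, Rational(1, 2))), -1)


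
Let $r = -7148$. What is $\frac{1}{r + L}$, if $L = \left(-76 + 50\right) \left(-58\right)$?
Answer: $- \frac{1}{5640} \approx -0.0001773$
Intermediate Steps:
$L = 1508$ ($L = \left(-26\right) \left(-58\right) = 1508$)
$\frac{1}{r + L} = \frac{1}{-7148 + 1508} = \frac{1}{-5640} = - \frac{1}{5640}$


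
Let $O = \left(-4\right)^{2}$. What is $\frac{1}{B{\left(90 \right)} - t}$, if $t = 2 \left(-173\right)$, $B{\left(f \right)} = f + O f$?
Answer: $\frac{1}{1876} \approx 0.00053305$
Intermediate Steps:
$O = 16$
$B{\left(f \right)} = 17 f$ ($B{\left(f \right)} = f + 16 f = 17 f$)
$t = -346$
$\frac{1}{B{\left(90 \right)} - t} = \frac{1}{17 \cdot 90 - -346} = \frac{1}{1530 + 346} = \frac{1}{1876}$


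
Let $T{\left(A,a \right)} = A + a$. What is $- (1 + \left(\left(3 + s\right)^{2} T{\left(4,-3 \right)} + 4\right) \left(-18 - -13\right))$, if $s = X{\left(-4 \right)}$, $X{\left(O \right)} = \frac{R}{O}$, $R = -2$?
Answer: $\frac{321}{4} \approx 80.25$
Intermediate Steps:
$X{\left(O \right)} = - \frac{2}{O}$
$s = \frac{1}{2}$ ($s = - \frac{2}{-4} = \left(-2\right) \left(- \frac{1}{4}\right) = \frac{1}{2} \approx 0.5$)
$- (1 + \left(\left(3 + s\right)^{2} T{\left(4,-3 \right)} + 4\right) \left(-18 - -13\right)) = - (1 + \left(\left(3 + \frac{1}{2}\right)^{2} \left(4 - 3\right) + 4\right) \left(-18 - -13\right)) = - (1 + \left(\left(\frac{7}{2}\right)^{2} \cdot 1 + 4\right) \left(-18 + 13\right)) = - (1 + \left(\frac{49}{4} \cdot 1 + 4\right) \left(-5\right)) = - (1 + \left(\frac{49}{4} + 4\right) \left(-5\right)) = - (1 + \frac{65}{4} \left(-5\right)) = - (1 - \frac{325}{4}) = \left(-1\right) \left(- \frac{321}{4}\right) = \frac{321}{4}$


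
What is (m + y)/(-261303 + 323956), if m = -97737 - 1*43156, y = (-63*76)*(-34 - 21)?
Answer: 122447/62653 ≈ 1.9544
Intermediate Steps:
y = 263340 (y = -4788*(-55) = 263340)
m = -140893 (m = -97737 - 43156 = -140893)
(m + y)/(-261303 + 323956) = (-140893 + 263340)/(-261303 + 323956) = 122447/62653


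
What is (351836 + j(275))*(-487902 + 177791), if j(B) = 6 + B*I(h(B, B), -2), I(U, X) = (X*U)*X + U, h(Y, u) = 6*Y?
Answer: -812674405712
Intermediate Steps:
I(U, X) = U + U*X² (I(U, X) = (U*X)*X + U = U*X² + U = U + U*X²)
j(B) = 6 + 30*B² (j(B) = 6 + B*((6*B)*(1 + (-2)²)) = 6 + B*((6*B)*(1 + 4)) = 6 + B*((6*B)*5) = 6 + B*(30*B) = 6 + 30*B²)
(351836 + j(275))*(-487902 + 177791) = (351836 + (6 + 30*275²))*(-487902 + 177791) = (351836 + (6 + 30*75625))*(-310111) = (351836 + (6 + 2268750))*(-310111) = (351836 + 2268756)*(-310111) = 2620592*(-310111) = -812674405712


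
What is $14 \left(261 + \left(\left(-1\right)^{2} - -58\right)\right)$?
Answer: $4480$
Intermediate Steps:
$14 \left(261 + \left(\left(-1\right)^{2} - -58\right)\right) = 14 \left(261 + \left(1 + 58\right)\right) = 14 \left(261 + 59\right) = 14 \cdot 320 = 4480$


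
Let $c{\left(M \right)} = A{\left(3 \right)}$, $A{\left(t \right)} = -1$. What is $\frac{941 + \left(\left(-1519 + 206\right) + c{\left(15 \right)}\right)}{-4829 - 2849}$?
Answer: $\frac{373}{7678} \approx 0.04858$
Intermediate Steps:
$c{\left(M \right)} = -1$
$\frac{941 + \left(\left(-1519 + 206\right) + c{\left(15 \right)}\right)}{-4829 - 2849} = \frac{941 + \left(\left(-1519 + 206\right) - 1\right)}{-4829 - 2849} = \frac{941 - 1314}{-7678} = \left(941 - 1314\right) \left(- \frac{1}{7678}\right) = \left(-373\right) \left(- \frac{1}{7678}\right) = \frac{373}{7678}$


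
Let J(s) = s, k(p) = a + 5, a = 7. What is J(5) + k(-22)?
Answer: 17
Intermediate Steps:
k(p) = 12 (k(p) = 7 + 5 = 12)
J(5) + k(-22) = 5 + 12 = 17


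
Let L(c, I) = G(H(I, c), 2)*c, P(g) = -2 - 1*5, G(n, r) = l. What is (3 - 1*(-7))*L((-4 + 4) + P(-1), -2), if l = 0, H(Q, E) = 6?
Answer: 0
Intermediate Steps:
G(n, r) = 0
P(g) = -7 (P(g) = -2 - 5 = -7)
L(c, I) = 0 (L(c, I) = 0*c = 0)
(3 - 1*(-7))*L((-4 + 4) + P(-1), -2) = (3 - 1*(-7))*0 = (3 + 7)*0 = 10*0 = 0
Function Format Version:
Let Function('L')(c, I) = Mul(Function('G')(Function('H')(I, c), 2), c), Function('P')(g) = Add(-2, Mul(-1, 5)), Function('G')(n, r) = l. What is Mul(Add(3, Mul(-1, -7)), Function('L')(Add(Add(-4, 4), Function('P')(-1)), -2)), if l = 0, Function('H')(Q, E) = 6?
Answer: 0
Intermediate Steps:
Function('G')(n, r) = 0
Function('P')(g) = -7 (Function('P')(g) = Add(-2, -5) = -7)
Function('L')(c, I) = 0 (Function('L')(c, I) = Mul(0, c) = 0)
Mul(Add(3, Mul(-1, -7)), Function('L')(Add(Add(-4, 4), Function('P')(-1)), -2)) = Mul(Add(3, Mul(-1, -7)), 0) = Mul(Add(3, 7), 0) = Mul(10, 0) = 0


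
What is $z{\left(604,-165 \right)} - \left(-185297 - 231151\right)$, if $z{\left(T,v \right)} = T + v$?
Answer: $416887$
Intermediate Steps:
$z{\left(604,-165 \right)} - \left(-185297 - 231151\right) = \left(604 - 165\right) - \left(-185297 - 231151\right) = 439 - \left(-185297 - 231151\right) = 439 - -416448 = 439 + 416448 = 416887$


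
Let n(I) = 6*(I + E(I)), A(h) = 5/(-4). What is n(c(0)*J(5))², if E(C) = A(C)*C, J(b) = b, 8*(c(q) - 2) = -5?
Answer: 27225/256 ≈ 106.35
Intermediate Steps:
c(q) = 11/8 (c(q) = 2 + (⅛)*(-5) = 2 - 5/8 = 11/8)
A(h) = -5/4 (A(h) = 5*(-¼) = -5/4)
E(C) = -5*C/4
n(I) = -3*I/2 (n(I) = 6*(I - 5*I/4) = 6*(-I/4) = -3*I/2)
n(c(0)*J(5))² = (-33*5/16)² = (-3/2*55/8)² = (-165/16)² = 27225/256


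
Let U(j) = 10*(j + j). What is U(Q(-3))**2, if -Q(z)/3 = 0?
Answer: 0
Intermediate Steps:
Q(z) = 0 (Q(z) = -3*0 = 0)
U(j) = 20*j (U(j) = 10*(2*j) = 20*j)
U(Q(-3))**2 = (20*0)**2 = 0**2 = 0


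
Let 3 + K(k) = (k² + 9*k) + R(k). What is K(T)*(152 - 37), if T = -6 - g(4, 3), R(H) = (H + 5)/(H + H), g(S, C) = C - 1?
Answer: -19895/16 ≈ -1243.4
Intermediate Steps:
g(S, C) = -1 + C
R(H) = (5 + H)/(2*H) (R(H) = (5 + H)/((2*H)) = (5 + H)*(1/(2*H)) = (5 + H)/(2*H))
T = -8 (T = -6 - (-1 + 3) = -6 - 1*2 = -6 - 2 = -8)
K(k) = -3 + k² + 9*k + (5 + k)/(2*k) (K(k) = -3 + ((k² + 9*k) + (5 + k)/(2*k)) = -3 + (k² + 9*k + (5 + k)/(2*k)) = -3 + k² + 9*k + (5 + k)/(2*k))
K(T)*(152 - 37) = (-5/2 + (-8)² + 9*(-8) + (5/2)/(-8))*(152 - 37) = (-5/2 + 64 - 72 + (5/2)*(-⅛))*115 = (-5/2 + 64 - 72 - 5/16)*115 = -173/16*115 = -19895/16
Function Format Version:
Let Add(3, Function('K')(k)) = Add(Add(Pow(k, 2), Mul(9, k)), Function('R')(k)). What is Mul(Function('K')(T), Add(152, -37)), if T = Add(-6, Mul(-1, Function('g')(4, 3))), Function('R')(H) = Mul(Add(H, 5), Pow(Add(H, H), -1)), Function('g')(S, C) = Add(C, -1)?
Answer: Rational(-19895, 16) ≈ -1243.4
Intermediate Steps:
Function('g')(S, C) = Add(-1, C)
Function('R')(H) = Mul(Rational(1, 2), Pow(H, -1), Add(5, H)) (Function('R')(H) = Mul(Add(5, H), Pow(Mul(2, H), -1)) = Mul(Add(5, H), Mul(Rational(1, 2), Pow(H, -1))) = Mul(Rational(1, 2), Pow(H, -1), Add(5, H)))
T = -8 (T = Add(-6, Mul(-1, Add(-1, 3))) = Add(-6, Mul(-1, 2)) = Add(-6, -2) = -8)
Function('K')(k) = Add(-3, Pow(k, 2), Mul(9, k), Mul(Rational(1, 2), Pow(k, -1), Add(5, k))) (Function('K')(k) = Add(-3, Add(Add(Pow(k, 2), Mul(9, k)), Mul(Rational(1, 2), Pow(k, -1), Add(5, k)))) = Add(-3, Add(Pow(k, 2), Mul(9, k), Mul(Rational(1, 2), Pow(k, -1), Add(5, k)))) = Add(-3, Pow(k, 2), Mul(9, k), Mul(Rational(1, 2), Pow(k, -1), Add(5, k))))
Mul(Function('K')(T), Add(152, -37)) = Mul(Add(Rational(-5, 2), Pow(-8, 2), Mul(9, -8), Mul(Rational(5, 2), Pow(-8, -1))), Add(152, -37)) = Mul(Add(Rational(-5, 2), 64, -72, Mul(Rational(5, 2), Rational(-1, 8))), 115) = Mul(Add(Rational(-5, 2), 64, -72, Rational(-5, 16)), 115) = Mul(Rational(-173, 16), 115) = Rational(-19895, 16)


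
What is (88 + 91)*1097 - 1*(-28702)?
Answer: 225065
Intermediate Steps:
(88 + 91)*1097 - 1*(-28702) = 179*1097 + 28702 = 196363 + 28702 = 225065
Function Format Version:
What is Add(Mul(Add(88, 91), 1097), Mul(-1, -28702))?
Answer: 225065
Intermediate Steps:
Add(Mul(Add(88, 91), 1097), Mul(-1, -28702)) = Add(Mul(179, 1097), 28702) = Add(196363, 28702) = 225065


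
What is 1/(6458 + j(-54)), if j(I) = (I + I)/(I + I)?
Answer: 1/6459 ≈ 0.00015482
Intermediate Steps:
j(I) = 1 (j(I) = (2*I)/((2*I)) = (2*I)*(1/(2*I)) = 1)
1/(6458 + j(-54)) = 1/(6458 + 1) = 1/6459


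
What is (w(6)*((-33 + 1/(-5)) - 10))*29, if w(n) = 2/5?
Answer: -12528/25 ≈ -501.12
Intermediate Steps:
w(n) = 2/5 (w(n) = 2*(1/5) = 2/5)
(w(6)*((-33 + 1/(-5)) - 10))*29 = (2*((-33 + 1/(-5)) - 10)/5)*29 = (2*((-33 - 1/5) - 10)/5)*29 = (2*(-166/5 - 10)/5)*29 = ((2/5)*(-216/5))*29 = -432/25*29 = -12528/25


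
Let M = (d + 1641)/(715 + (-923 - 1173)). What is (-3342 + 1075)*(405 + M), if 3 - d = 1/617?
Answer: -780022191746/852077 ≈ -9.1544e+5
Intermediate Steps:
d = 1850/617 (d = 3 - 1/617 = 1850/617 ≈ 2.9984)
M = -1014347/852077 (M = (1850/617 + 1641)/(715 + (-923 - 1173)) = 1014347/(617*(715 - 2096)) = (1014347/617)/(-1381) = (1014347/617)*(-1/1381) = -1014347/852077 ≈ -1.1904)
(-3342 + 1075)*(405 + M) = (-3342 + 1075)*(405 - 1014347/852077) = -2267*344076838/852077 = -780022191746/852077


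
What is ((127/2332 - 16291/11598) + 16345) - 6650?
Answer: 131089824427/13523268 ≈ 9693.7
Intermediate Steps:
((127/2332 - 16291/11598) + 16345) - 6650 = (-18258833/13523268 + 16345) - 6650 = 221019556627/13523268 - 6650 = 131089824427/13523268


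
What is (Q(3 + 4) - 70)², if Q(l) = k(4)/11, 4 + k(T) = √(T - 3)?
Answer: 597529/121 ≈ 4938.3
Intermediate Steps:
k(T) = -4 + √(-3 + T) (k(T) = -4 + √(T - 3) = -4 + √(-3 + T))
Q(l) = -3/11 (Q(l) = (-4 + √(-3 + 4))/11 = (-4 + √1)*(1/11) = (-4 + 1)*(1/11) = -3*1/11 = -3/11)
(Q(3 + 4) - 70)² = (-3/11 - 70)² = (-773/11)² = 597529/121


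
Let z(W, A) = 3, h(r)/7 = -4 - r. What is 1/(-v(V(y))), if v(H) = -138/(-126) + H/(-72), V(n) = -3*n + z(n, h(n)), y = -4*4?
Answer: -168/65 ≈ -2.5846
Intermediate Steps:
h(r) = -28 - 7*r (h(r) = 7*(-4 - r) = -28 - 7*r)
y = -16
V(n) = 3 - 3*n (V(n) = -3*n + 3 = 3 - 3*n)
v(H) = 23/21 - H/72 (v(H) = -138*(-1/126) + H*(-1/72) = 23/21 - H/72)
1/(-v(V(y))) = 1/(-(23/21 - (3 - 3*(-16))/72)) = 1/(-(23/21 - (3 + 48)/72)) = 1/(-(23/21 - 1/72*51)) = 1/(-(23/21 - 17/24)) = 1/(-1*65/168) = 1/(-65/168) = -168/65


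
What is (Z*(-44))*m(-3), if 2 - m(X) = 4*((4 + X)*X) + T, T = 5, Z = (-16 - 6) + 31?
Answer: -3564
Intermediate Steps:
Z = 9 (Z = -22 + 31 = 9)
m(X) = -3 - 4*X*(4 + X) (m(X) = 2 - (4*((4 + X)*X) + 5) = 2 - (4*(X*(4 + X)) + 5) = 2 - (4*X*(4 + X) + 5) = 2 - (5 + 4*X*(4 + X)) = 2 + (-5 - 4*X*(4 + X)) = -3 - 4*X*(4 + X))
(Z*(-44))*m(-3) = (9*(-44))*(-3 - 16*(-3) - 4*(-3)**2) = -396*(-3 + 48 - 4*9) = -396*(-3 + 48 - 36) = -396*9 = -3564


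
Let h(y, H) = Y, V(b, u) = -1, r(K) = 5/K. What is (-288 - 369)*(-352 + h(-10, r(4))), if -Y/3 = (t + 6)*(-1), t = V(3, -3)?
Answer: 221409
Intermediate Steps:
t = -1
Y = 15 (Y = -3*(-1 + 6)*(-1) = -15*(-1) = -3*(-5) = 15)
h(y, H) = 15
(-288 - 369)*(-352 + h(-10, r(4))) = (-288 - 369)*(-352 + 15) = -657*(-337) = 221409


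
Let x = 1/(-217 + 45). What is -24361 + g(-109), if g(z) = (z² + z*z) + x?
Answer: -103029/172 ≈ -599.01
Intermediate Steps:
x = -1/172 (x = 1/(-172) = -1/172 ≈ -0.0058140)
g(z) = -1/172 + 2*z² (g(z) = (z² + z*z) - 1/172 = (z² + z²) - 1/172 = 2*z² - 1/172 = -1/172 + 2*z²)
-24361 + g(-109) = -24361 + (-1/172 + 2*(-109)²) = -24361 + (-1/172 + 2*11881) = -24361 + (-1/172 + 23762) = -24361 + 4087063/172 = -103029/172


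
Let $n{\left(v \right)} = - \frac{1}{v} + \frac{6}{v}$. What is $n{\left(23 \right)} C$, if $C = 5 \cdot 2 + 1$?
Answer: $\frac{55}{23} \approx 2.3913$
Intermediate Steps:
$C = 11$ ($C = 10 + 1 = 11$)
$n{\left(v \right)} = \frac{5}{v}$
$n{\left(23 \right)} C = \frac{5}{23} \cdot 11 = \frac{55}{23}$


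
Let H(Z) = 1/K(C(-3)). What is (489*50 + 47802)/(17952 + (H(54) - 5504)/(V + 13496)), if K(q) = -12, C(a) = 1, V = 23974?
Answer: 32487389280/8071871231 ≈ 4.0248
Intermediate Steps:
H(Z) = -1/12 (H(Z) = 1/(-12) = -1/12)
(489*50 + 47802)/(17952 + (H(54) - 5504)/(V + 13496)) = (489*50 + 47802)/(17952 + (-1/12 - 5504)/(23974 + 13496)) = (24450 + 47802)/(17952 - 66049/12/37470) = 72252/(17952 - 66049/12*1/37470) = 72252/(17952 - 66049/449640) = 72252/(8071871231/449640) = 72252*(449640/8071871231) = 32487389280/8071871231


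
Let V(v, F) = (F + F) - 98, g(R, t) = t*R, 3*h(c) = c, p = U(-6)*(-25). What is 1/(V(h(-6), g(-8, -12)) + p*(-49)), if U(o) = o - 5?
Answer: -1/13381 ≈ -7.4733e-5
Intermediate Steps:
U(o) = -5 + o
p = 275 (p = (-5 - 6)*(-25) = -11*(-25) = 275)
h(c) = c/3
g(R, t) = R*t
V(v, F) = -98 + 2*F (V(v, F) = 2*F - 98 = -98 + 2*F)
1/(V(h(-6), g(-8, -12)) + p*(-49)) = 1/((-98 + 2*(-8*(-12))) + 275*(-49)) = 1/((-98 + 2*96) - 13475) = 1/((-98 + 192) - 13475) = 1/(94 - 13475) = 1/(-13381) = -1/13381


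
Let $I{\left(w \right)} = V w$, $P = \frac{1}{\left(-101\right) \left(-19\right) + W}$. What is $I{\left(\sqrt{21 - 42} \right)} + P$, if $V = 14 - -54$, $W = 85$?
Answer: $\frac{1}{2004} + 68 i \sqrt{21} \approx 0.000499 + 311.62 i$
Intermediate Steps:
$P = \frac{1}{2004}$ ($P = \frac{1}{\left(-101\right) \left(-19\right) + 85} = \frac{1}{1919 + 85} = \frac{1}{2004} \approx 0.000499$)
$V = 68$ ($V = 14 + 54 = 68$)
$I{\left(w \right)} = 68 w$
$I{\left(\sqrt{21 - 42} \right)} + P = 68 \sqrt{21 - 42} + \frac{1}{2004} = 68 \sqrt{-21} + \frac{1}{2004} = 68 i \sqrt{21} + \frac{1}{2004} = \frac{1}{2004} + 68 i \sqrt{21}$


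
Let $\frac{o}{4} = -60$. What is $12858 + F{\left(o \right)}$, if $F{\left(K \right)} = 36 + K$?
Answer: $12654$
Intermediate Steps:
$o = -240$ ($o = 4 \left(-60\right) = -240$)
$12858 + F{\left(o \right)} = 12858 + \left(36 - 240\right) = 12858 - 204 = 12654$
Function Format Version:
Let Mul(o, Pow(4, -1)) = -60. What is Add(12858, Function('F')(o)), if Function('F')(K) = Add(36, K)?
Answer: 12654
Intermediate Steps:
o = -240 (o = Mul(4, -60) = -240)
Add(12858, Function('F')(o)) = Add(12858, Add(36, -240)) = Add(12858, -204) = 12654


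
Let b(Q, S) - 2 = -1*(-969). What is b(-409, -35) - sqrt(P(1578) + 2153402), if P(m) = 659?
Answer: 971 - sqrt(2154061) ≈ -496.67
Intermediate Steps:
b(Q, S) = 971 (b(Q, S) = 2 - 1*(-969) = 2 + 969 = 971)
b(-409, -35) - sqrt(P(1578) + 2153402) = 971 - sqrt(659 + 2153402) = 971 - sqrt(2154061)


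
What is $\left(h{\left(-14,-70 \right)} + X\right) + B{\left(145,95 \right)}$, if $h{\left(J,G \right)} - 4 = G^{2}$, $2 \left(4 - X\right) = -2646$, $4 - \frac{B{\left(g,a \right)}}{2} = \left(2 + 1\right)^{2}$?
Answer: $6221$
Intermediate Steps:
$B{\left(g,a \right)} = -10$ ($B{\left(g,a \right)} = 8 - 2 \left(2 + 1\right)^{2} = 8 - 2 \cdot 3^{2} = 8 - 18 = -10$)
$X = 1327$ ($X = 4 - -1323 = 4 + 1323 = 1327$)
$h{\left(J,G \right)} = 4 + G^{2}$
$\left(h{\left(-14,-70 \right)} + X\right) + B{\left(145,95 \right)} = \left(\left(4 + \left(-70\right)^{2}\right) + 1327\right) - 10 = \left(\left(4 + 4900\right) + 1327\right) - 10 = \left(4904 + 1327\right) - 10 = 6231 - 10 = 6221$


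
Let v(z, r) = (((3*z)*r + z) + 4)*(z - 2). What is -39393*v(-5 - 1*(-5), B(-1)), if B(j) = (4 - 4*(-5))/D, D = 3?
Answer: 315144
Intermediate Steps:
B(j) = 8 (B(j) = (4 - 4*(-5))/3 = (4 + 20)*(⅓) = 24*(⅓) = 8)
v(z, r) = (-2 + z)*(4 + z + 3*r*z) (v(z, r) = ((3*r*z + z) + 4)*(-2 + z) = ((z + 3*r*z) + 4)*(-2 + z) = (4 + z + 3*r*z)*(-2 + z) = (-2 + z)*(4 + z + 3*r*z))
-39393*v(-5 - 1*(-5), B(-1)) = -39393*(-8 + (-5 - 1*(-5))² + 2*(-5 - 1*(-5)) - 6*8*(-5 - 1*(-5)) + 3*8*(-5 - 1*(-5))²) = -39393*(-8 + (-5 + 5)² + 2*(-5 + 5) - 6*8*(-5 + 5) + 3*8*(-5 + 5)²) = -39393*(-8 + 0² + 2*0 - 6*8*0 + 3*8*0²) = -39393*(-8 + 0 + 0 + 0 + 3*8*0) = -39393*(-8 + 0 + 0 + 0 + 0) = -39393*(-8) = 315144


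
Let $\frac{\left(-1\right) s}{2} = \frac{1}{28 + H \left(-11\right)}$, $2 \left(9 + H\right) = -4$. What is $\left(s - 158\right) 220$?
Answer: $- \frac{5179680}{149} \approx -34763.0$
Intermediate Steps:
$H = -11$ ($H = -9 + \frac{1}{2} \left(-4\right) = -9 - 2 = -11$)
$s = - \frac{2}{149}$ ($s = - \frac{2}{28 - -121} = - \frac{2}{28 + 121} = - \frac{2}{149} \approx -0.013423$)
$\left(s - 158\right) 220 = \left(- \frac{2}{149} - 158\right) 220 = \left(- \frac{23544}{149}\right) 220 = - \frac{5179680}{149}$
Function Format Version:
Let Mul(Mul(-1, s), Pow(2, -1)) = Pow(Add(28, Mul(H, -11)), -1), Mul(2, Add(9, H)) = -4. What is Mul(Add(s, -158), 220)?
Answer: Rational(-5179680, 149) ≈ -34763.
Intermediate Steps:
H = -11 (H = Add(-9, Mul(Rational(1, 2), -4)) = Add(-9, -2) = -11)
s = Rational(-2, 149) (s = Mul(-2, Pow(Add(28, Mul(-11, -11)), -1)) = Mul(-2, Pow(Add(28, 121), -1)) = Mul(-2, Pow(149, -1)) = Mul(-2, Rational(1, 149)) = Rational(-2, 149) ≈ -0.013423)
Mul(Add(s, -158), 220) = Mul(Add(Rational(-2, 149), -158), 220) = Mul(Rational(-23544, 149), 220) = Rational(-5179680, 149)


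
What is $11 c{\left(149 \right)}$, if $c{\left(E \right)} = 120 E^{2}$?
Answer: $29305320$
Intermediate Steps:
$11 c{\left(149 \right)} = 11 \cdot 120 \cdot 149^{2} = 11 \cdot 120 \cdot 22201 = 11 \cdot 2664120 = 29305320$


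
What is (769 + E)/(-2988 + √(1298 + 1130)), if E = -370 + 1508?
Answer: -1424529/2231429 - 1907*√607/4462858 ≈ -0.64892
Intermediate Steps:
E = 1138
(769 + E)/(-2988 + √(1298 + 1130)) = (769 + 1138)/(-2988 + √(1298 + 1130)) = 1907/(-2988 + √2428) = 1907/(-2988 + 2*√607)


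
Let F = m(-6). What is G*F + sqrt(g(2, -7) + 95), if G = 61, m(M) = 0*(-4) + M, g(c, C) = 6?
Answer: -366 + sqrt(101) ≈ -355.95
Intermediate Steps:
m(M) = M (m(M) = 0 + M = M)
F = -6
G*F + sqrt(g(2, -7) + 95) = 61*(-6) + sqrt(6 + 95) = -366 + sqrt(101)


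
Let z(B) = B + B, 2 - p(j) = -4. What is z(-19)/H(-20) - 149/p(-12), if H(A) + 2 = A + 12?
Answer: -631/30 ≈ -21.033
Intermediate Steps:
p(j) = 6 (p(j) = 2 - 1*(-4) = 2 + 4 = 6)
z(B) = 2*B
H(A) = 10 + A (H(A) = -2 + (A + 12) = -2 + (12 + A) = 10 + A)
z(-19)/H(-20) - 149/p(-12) = (2*(-19))/(10 - 20) - 149/6 = -38/(-10) - 149*1/6 = -38*(-1/10) - 149/6 = 19/5 - 149/6 = -631/30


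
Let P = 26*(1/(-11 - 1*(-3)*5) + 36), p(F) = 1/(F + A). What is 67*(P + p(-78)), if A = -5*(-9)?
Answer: 4167601/66 ≈ 63146.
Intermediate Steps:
A = 45
p(F) = 1/(45 + F) (p(F) = 1/(F + 45) = 1/(45 + F))
P = 1885/2 (P = 26*(1/(-11 + 3*5) + 36) = 26*(1/(-11 + 15) + 36) = 26*(1/4 + 36) = 26*(¼ + 36) = 26*(145/4) = 1885/2 ≈ 942.50)
67*(P + p(-78)) = 67*(1885/2 + 1/(45 - 78)) = 67*(1885/2 + 1/(-33)) = 67*(1885/2 - 1/33) = 67*(62203/66) = 4167601/66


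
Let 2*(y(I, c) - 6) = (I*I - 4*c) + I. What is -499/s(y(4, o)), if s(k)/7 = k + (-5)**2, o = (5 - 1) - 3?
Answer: -499/273 ≈ -1.8278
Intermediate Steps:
o = 1 (o = 4 - 3 = 1)
y(I, c) = 6 + I/2 + I**2/2 - 2*c (y(I, c) = 6 + ((I*I - 4*c) + I)/2 = 6 + ((I**2 - 4*c) + I)/2 = 6 + (I + I**2 - 4*c)/2 = 6 + (I/2 + I**2/2 - 2*c) = 6 + I/2 + I**2/2 - 2*c)
s(k) = 175 + 7*k (s(k) = 7*(k + (-5)**2) = 7*(k + 25) = 7*(25 + k) = 175 + 7*k)
-499/s(y(4, o)) = -499/(175 + 7*(6 + (1/2)*4 + (1/2)*4**2 - 2*1)) = -499/(175 + 7*(6 + 2 + (1/2)*16 - 2)) = -499/(175 + 7*(6 + 2 + 8 - 2)) = -499/(175 + 7*14) = -499/(175 + 98) = -499/273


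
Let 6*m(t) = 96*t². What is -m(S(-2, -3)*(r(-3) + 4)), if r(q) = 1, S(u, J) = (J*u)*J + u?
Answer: -160000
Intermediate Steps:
S(u, J) = u + u*J² (S(u, J) = u*J² + u = u + u*J²)
m(t) = 16*t² (m(t) = (96*t²)/6 = 16*t²)
-m(S(-2, -3)*(r(-3) + 4)) = -16*((-2*(1 + (-3)²))*(1 + 4))² = -16*(-2*(1 + 9)*5)² = -16*(-2*10*5)² = -16*(-20*5)² = -16*(-100)² = -16*10000 = -1*160000 = -160000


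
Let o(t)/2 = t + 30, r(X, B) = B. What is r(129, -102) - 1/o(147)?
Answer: -36109/354 ≈ -102.00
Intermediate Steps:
o(t) = 60 + 2*t (o(t) = 2*(t + 30) = 2*(30 + t) = 60 + 2*t)
r(129, -102) - 1/o(147) = -102 - 1/(60 + 2*147) = -102 - 1/(60 + 294) = -102 - 1/354 = -36109/354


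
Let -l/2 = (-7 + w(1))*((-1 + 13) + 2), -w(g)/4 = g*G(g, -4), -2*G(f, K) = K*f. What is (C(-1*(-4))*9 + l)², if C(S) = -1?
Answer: 168921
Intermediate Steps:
G(f, K) = -K*f/2
w(g) = -8*g² (w(g) = -4*g*(-½*(-4)*g) = -4*g*2*g = -8*g²)
l = 420 (l = -2*(-7 - 8*1²)*((-1 + 13) + 2) = -2*(-7 - 8*1)*(12 + 2) = -2*(-7 - 8)*14 = -(-30)*14 = -2*(-210) = 420)
(C(-1*(-4))*9 + l)² = (-1*9 + 420)² = (-9 + 420)² = 411² = 168921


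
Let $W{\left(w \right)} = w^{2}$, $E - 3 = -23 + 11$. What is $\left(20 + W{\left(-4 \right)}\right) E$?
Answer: $-324$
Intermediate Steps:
$E = -9$ ($E = 3 + \left(-23 + 11\right) = 3 - 12 = -9$)
$\left(20 + W{\left(-4 \right)}\right) E = \left(20 + \left(-4\right)^{2}\right) \left(-9\right) = \left(20 + 16\right) \left(-9\right) = 36 \left(-9\right) = -324$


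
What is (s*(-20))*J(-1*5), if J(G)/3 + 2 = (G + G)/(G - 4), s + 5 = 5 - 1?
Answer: -160/3 ≈ -53.333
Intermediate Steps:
s = -1 (s = -5 + (5 - 1) = -5 + 4 = -1)
J(G) = -6 + 6*G/(-4 + G) (J(G) = -6 + 3*((G + G)/(G - 4)) = -6 + 3*((2*G)/(-4 + G)) = -6 + 3*(2*G/(-4 + G)) = -6 + 6*G/(-4 + G))
(s*(-20))*J(-1*5) = (-1*(-20))*(24/(-4 - 1*5)) = 20*(24/(-4 - 5)) = 20*(24/(-9)) = 20*(24*(-⅑)) = 20*(-8/3) = -160/3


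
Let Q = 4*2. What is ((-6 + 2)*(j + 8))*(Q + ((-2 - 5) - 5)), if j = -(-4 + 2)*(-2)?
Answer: 64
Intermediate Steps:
Q = 8
j = -4 (j = -(-2)*(-2) = -1*4 = -4)
((-6 + 2)*(j + 8))*(Q + ((-2 - 5) - 5)) = ((-6 + 2)*(-4 + 8))*(8 + ((-2 - 5) - 5)) = (-4*4)*(8 + (-7 - 5)) = -16*(8 - 12) = -16*(-4) = 64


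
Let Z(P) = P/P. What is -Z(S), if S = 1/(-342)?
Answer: -1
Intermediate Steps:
S = -1/342 ≈ -0.0029240
Z(P) = 1
-Z(S) = -1*1 = -1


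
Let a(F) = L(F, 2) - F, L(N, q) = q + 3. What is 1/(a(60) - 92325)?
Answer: -1/92380 ≈ -1.0825e-5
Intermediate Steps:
L(N, q) = 3 + q
a(F) = 5 - F (a(F) = (3 + 2) - F = 5 - F)
1/(a(60) - 92325) = 1/((5 - 1*60) - 92325) = 1/((5 - 60) - 92325) = 1/(-55 - 92325) = 1/(-92380) = -1/92380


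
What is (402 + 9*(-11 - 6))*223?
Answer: 55527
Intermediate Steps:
(402 + 9*(-11 - 6))*223 = (402 + 9*(-17))*223 = (402 - 153)*223 = 249*223 = 55527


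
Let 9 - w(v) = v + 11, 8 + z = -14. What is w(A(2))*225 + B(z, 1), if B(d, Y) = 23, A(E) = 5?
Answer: -1552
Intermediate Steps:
z = -22 (z = -8 - 14 = -22)
w(v) = -2 - v (w(v) = 9 - (v + 11) = 9 - (11 + v) = 9 + (-11 - v) = -2 - v)
w(A(2))*225 + B(z, 1) = (-2 - 1*5)*225 + 23 = (-2 - 5)*225 + 23 = -7*225 + 23 = -1575 + 23 = -1552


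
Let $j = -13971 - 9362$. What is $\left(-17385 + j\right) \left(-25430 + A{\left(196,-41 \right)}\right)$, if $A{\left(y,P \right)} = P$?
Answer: $1037128178$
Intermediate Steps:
$j = -23333$
$\left(-17385 + j\right) \left(-25430 + A{\left(196,-41 \right)}\right) = \left(-17385 - 23333\right) \left(-25430 - 41\right) = \left(-40718\right) \left(-25471\right) = 1037128178$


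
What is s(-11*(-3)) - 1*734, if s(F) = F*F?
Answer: 355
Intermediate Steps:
s(F) = F²
s(-11*(-3)) - 1*734 = (-11*(-3))² - 1*734 = 33² - 734 = 1089 - 734 = 355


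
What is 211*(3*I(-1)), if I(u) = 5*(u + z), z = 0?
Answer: -3165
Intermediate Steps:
I(u) = 5*u (I(u) = 5*(u + 0) = 5*u)
211*(3*I(-1)) = 211*(3*(5*(-1))) = 211*(3*(-5)) = 211*(-15) = -3165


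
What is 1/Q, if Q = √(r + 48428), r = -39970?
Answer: √8458/8458 ≈ 0.010873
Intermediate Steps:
Q = √8458 (Q = √(-39970 + 48428) = √8458 ≈ 91.967)
1/Q = 1/(√8458) = √8458/8458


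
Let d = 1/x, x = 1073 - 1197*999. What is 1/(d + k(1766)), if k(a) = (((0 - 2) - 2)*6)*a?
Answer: -1194730/50637436321 ≈ -2.3594e-5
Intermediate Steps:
x = -1194730 (x = 1073 - 1195803 = -1194730)
d = -1/1194730 (d = 1/(-1194730) = -1/1194730 ≈ -8.3701e-7)
k(a) = -24*a (k(a) = ((-2 - 2)*6)*a = (-4*6)*a = -24*a)
1/(d + k(1766)) = 1/(-1/1194730 - 24*1766) = 1/(-1/1194730 - 42384) = 1/(-50637436321/1194730) = -1194730/50637436321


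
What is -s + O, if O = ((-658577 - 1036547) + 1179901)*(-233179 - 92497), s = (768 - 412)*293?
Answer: 167795661440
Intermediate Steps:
s = 104308 (s = 356*293 = 104308)
O = 167795765748 (O = (-1695124 + 1179901)*(-325676) = -515223*(-325676) = 167795765748)
-s + O = -1*104308 + 167795765748 = -104308 + 167795765748 = 167795661440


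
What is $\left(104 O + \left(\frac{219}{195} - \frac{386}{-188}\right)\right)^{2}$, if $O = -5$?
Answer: $\frac{9971656630849}{37332100} \approx 2.6711 \cdot 10^{5}$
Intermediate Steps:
$\left(104 O + \left(\frac{219}{195} - \frac{386}{-188}\right)\right)^{2} = \left(104 \left(-5\right) + \left(\frac{219}{195} - \frac{386}{-188}\right)\right)^{2} = \left(-520 + \left(219 \cdot \frac{1}{195} - - \frac{193}{94}\right)\right)^{2} = \left(-520 + \left(\frac{73}{65} + \frac{193}{94}\right)\right)^{2} = \left(-520 + \frac{19407}{6110}\right)^{2} = \left(- \frac{3157793}{6110}\right)^{2} = \frac{9971656630849}{37332100}$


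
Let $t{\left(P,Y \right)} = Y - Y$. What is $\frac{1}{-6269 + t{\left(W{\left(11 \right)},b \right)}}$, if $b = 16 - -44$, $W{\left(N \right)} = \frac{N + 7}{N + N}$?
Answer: $- \frac{1}{6269} \approx -0.00015952$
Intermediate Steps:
$W{\left(N \right)} = \frac{7 + N}{2 N}$
$b = 60$ ($b = 16 + 44 = 60$)
$t{\left(P,Y \right)} = 0$
$\frac{1}{-6269 + t{\left(W{\left(11 \right)},b \right)}} = \frac{1}{-6269 + 0} = \frac{1}{-6269} = - \frac{1}{6269}$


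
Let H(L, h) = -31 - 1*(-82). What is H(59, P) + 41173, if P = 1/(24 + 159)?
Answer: 41224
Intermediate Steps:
P = 1/183 ≈ 0.0054645
H(L, h) = 51 (H(L, h) = -31 + 82 = 51)
H(59, P) + 41173 = 51 + 41173 = 41224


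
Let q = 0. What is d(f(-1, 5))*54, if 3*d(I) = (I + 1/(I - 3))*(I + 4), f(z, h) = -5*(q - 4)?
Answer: 147312/17 ≈ 8665.4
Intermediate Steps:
f(z, h) = 20 (f(z, h) = -5*(0 - 4) = -5*(-4) = 20)
d(I) = (4 + I)*(I + 1/(-3 + I))/3 (d(I) = ((I + 1/(I - 3))*(I + 4))/3 = ((I + 1/(-3 + I))*(4 + I))/3 = ((4 + I)*(I + 1/(-3 + I)))/3 = (4 + I)*(I + 1/(-3 + I))/3)
d(f(-1, 5))*54 = ((4 + 20² + 20³ - 11*20)/(3*(-3 + 20)))*54 = ((⅓)*(4 + 400 + 8000 - 220)/17)*54 = ((⅓)*(1/17)*8184)*54 = (2728/17)*54 = 147312/17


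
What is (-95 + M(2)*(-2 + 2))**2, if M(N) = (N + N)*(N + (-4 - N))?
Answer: 9025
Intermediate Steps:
M(N) = -8*N (M(N) = (2*N)*(-4) = -8*N)
(-95 + M(2)*(-2 + 2))**2 = (-95 + (-8*2)*(-2 + 2))**2 = (-95 - 16*0)**2 = (-95 + 0)**2 = (-95)**2 = 9025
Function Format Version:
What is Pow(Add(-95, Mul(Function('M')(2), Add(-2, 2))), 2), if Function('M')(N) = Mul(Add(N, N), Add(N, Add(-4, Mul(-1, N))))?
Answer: 9025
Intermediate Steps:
Function('M')(N) = Mul(-8, N) (Function('M')(N) = Mul(Mul(2, N), -4) = Mul(-8, N))
Pow(Add(-95, Mul(Function('M')(2), Add(-2, 2))), 2) = Pow(Add(-95, Mul(Mul(-8, 2), Add(-2, 2))), 2) = Pow(Add(-95, Mul(-16, 0)), 2) = Pow(Add(-95, 0), 2) = Pow(-95, 2) = 9025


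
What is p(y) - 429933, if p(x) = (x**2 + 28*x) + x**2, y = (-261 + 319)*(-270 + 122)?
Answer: 146699827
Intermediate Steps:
y = -8584 (y = 58*(-148) = -8584)
p(x) = 2*x**2 + 28*x
p(y) - 429933 = 2*(-8584)*(14 - 8584) - 429933 = 2*(-8584)*(-8570) - 429933 = 147129760 - 429933 = 146699827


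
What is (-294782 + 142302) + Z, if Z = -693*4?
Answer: -155252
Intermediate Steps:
Z = -2772
(-294782 + 142302) + Z = (-294782 + 142302) - 2772 = -152480 - 2772 = -155252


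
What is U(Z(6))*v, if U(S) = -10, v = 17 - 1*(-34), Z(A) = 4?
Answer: -510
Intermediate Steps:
v = 51 (v = 17 + 34 = 51)
U(Z(6))*v = -10*51 = -510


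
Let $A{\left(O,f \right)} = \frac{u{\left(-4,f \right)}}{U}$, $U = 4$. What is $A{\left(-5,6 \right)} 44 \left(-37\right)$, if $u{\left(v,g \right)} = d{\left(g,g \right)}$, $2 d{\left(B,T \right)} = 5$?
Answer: $- \frac{2035}{2} \approx -1017.5$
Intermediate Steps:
$d{\left(B,T \right)} = \frac{5}{2}$ ($d{\left(B,T \right)} = \frac{1}{2} \cdot 5 = \frac{5}{2}$)
$u{\left(v,g \right)} = \frac{5}{2}$
$A{\left(O,f \right)} = \frac{5}{8}$ ($A{\left(O,f \right)} = \frac{5}{2 \cdot 4} = \frac{5}{2} \cdot \frac{1}{4} = \frac{5}{8}$)
$A{\left(-5,6 \right)} 44 \left(-37\right) = \frac{5}{8} \cdot 44 \left(-37\right) = \frac{55}{2} \left(-37\right) = - \frac{2035}{2}$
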